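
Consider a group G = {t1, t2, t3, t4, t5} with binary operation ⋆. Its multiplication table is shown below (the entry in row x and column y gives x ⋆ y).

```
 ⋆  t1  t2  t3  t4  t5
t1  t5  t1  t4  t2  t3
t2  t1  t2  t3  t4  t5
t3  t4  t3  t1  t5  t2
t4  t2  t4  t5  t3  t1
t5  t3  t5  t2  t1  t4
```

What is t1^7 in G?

t5

t1^1 = t1
t1^2 = t1 ⋆ t1 = t5
t1^3 = t5 ⋆ t1 = t3
t1^4 = t3 ⋆ t1 = t4
t1^5 = t4 ⋆ t1 = t2
t1^6 = t2 ⋆ t1 = t1
t1^7 = t1 ⋆ t1 = t5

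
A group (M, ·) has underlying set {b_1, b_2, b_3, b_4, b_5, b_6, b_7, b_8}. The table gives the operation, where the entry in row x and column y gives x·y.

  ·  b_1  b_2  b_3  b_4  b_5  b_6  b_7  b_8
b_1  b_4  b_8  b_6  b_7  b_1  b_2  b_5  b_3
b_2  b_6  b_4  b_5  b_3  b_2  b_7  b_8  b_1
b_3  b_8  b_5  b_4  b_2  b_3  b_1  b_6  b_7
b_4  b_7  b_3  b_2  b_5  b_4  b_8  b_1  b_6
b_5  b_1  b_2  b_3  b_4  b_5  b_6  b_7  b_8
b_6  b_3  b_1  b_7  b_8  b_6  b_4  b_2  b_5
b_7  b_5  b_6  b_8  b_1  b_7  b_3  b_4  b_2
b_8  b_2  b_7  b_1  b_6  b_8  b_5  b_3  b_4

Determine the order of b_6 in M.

The identity element is b_5 (its row matches the header).
b_6^1 = b_6
b_6^2 = b_6·b_6 = b_4
b_6^3 = b_4·b_6 = b_8
b_6^4 = b_8·b_6 = b_5
The first power of b_6 equal to the identity is b_6^4, so ord(b_6) = 4.

4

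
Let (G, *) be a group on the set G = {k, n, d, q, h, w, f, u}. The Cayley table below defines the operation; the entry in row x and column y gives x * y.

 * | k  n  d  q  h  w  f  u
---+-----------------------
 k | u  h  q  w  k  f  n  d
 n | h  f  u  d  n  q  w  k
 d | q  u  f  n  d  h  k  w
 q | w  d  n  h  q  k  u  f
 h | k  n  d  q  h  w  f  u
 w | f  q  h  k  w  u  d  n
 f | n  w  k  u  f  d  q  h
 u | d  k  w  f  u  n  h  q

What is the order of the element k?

The identity element is h (its row matches the header).
k^1 = k
k^2 = k * k = u
k^3 = u * k = d
k^4 = d * k = q
k^5 = q * k = w
k^6 = w * k = f
k^7 = f * k = n
k^8 = n * k = h
The first power of k equal to the identity is k^8, so ord(k) = 8.

8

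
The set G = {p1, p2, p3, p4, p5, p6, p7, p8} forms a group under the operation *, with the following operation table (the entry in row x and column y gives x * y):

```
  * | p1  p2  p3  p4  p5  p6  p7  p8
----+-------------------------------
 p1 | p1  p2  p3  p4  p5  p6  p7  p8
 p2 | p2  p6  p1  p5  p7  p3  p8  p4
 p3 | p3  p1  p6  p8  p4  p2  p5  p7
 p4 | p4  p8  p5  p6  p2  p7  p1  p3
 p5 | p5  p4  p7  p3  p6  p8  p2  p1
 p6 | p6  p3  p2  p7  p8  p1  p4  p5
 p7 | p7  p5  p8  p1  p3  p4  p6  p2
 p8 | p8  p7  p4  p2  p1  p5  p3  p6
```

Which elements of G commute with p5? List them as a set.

{p1, p5, p6, p8}

Compare row p5 with column p5 entry by entry.
p8 * p5 = p1 = p5 * p8, so p8 commutes with p5.
p4 * p5 = p2 but p5 * p4 = p3, so p4 does not.
Collecting the elements that commute with p5: C(p5) = {p1, p5, p6, p8}.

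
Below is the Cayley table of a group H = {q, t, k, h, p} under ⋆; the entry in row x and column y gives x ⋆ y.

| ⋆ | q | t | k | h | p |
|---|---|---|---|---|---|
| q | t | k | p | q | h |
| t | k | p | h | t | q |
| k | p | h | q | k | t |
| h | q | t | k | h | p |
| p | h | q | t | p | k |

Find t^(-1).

k

First locate the identity: row h matches the header, so h is the identity.
Scan row t for h: t ⋆ k = h. Hence t^(-1) = k.
(Structurally, H here is isomorphic to the cyclic group Z_5.)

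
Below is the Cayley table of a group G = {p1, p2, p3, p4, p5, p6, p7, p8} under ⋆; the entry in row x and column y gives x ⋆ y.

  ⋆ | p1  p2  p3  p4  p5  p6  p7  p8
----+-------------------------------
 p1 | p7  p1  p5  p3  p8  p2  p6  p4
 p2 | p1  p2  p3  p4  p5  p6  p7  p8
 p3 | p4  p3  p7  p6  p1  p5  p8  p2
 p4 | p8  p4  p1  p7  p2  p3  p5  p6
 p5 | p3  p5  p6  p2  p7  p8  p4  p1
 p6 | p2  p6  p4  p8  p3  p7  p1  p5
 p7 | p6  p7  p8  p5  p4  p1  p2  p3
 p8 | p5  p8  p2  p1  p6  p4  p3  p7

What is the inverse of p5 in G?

First locate the identity: row p2 matches the header, so p2 is the identity.
Scan row p5 for p2: p5 ⋆ p4 = p2. Hence p5^(-1) = p4.
(Structurally, G here is isomorphic to the quaternion group Q_8.)

p4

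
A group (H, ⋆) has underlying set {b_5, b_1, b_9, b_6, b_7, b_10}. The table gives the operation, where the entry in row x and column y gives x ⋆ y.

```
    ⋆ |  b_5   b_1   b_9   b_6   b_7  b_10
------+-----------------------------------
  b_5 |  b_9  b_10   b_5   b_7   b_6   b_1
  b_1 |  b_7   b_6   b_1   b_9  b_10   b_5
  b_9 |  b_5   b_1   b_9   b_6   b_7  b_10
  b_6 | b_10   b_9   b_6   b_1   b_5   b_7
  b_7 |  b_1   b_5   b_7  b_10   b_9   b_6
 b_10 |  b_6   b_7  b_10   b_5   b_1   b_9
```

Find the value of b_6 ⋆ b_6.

Read row b_6, column b_6: b_6 ⋆ b_6 = b_1.

b_1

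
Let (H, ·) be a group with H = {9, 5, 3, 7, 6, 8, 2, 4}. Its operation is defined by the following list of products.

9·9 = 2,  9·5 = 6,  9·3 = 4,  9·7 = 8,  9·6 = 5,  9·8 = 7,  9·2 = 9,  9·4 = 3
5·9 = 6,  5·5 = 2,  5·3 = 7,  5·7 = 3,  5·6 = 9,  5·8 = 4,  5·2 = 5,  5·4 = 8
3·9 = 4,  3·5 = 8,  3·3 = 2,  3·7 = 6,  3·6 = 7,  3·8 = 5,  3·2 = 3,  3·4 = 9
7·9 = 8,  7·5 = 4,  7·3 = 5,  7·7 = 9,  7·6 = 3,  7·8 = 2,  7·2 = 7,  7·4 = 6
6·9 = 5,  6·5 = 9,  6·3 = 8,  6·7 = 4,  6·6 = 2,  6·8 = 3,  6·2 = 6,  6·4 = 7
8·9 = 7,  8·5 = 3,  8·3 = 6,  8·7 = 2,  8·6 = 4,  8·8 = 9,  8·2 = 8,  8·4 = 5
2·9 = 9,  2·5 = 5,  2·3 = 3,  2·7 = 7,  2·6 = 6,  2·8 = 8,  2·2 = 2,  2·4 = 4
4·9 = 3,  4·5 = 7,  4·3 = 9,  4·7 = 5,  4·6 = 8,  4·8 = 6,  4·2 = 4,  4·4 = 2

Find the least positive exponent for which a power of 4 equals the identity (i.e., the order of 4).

2

The identity element is 2 (its row matches the header).
4^1 = 4
4^2 = 4·4 = 2
The first power of 4 equal to the identity is 4^2, so ord(4) = 2.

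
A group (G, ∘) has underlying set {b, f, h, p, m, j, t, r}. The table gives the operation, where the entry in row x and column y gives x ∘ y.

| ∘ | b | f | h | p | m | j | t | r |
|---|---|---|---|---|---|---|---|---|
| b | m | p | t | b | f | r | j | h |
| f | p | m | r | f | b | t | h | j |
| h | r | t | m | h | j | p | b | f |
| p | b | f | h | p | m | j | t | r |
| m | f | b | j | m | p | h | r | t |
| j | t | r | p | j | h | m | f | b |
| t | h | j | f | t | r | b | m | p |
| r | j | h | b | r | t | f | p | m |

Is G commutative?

No

t ∘ f = j but f ∘ t = h.
Since t and f do not commute, G is not abelian.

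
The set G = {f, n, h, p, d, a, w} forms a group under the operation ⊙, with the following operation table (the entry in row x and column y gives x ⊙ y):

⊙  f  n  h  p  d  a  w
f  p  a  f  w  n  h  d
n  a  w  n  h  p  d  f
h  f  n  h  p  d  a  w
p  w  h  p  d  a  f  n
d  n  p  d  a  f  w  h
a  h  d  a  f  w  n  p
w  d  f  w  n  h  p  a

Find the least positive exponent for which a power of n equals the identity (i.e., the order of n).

The identity element is h (its row matches the header).
n^1 = n
n^2 = n ⊙ n = w
n^3 = w ⊙ n = f
n^4 = f ⊙ n = a
n^5 = a ⊙ n = d
n^6 = d ⊙ n = p
n^7 = p ⊙ n = h
The first power of n equal to the identity is n^7, so ord(n) = 7.
(Structurally, G here is isomorphic to the cyclic group Z_7.)

7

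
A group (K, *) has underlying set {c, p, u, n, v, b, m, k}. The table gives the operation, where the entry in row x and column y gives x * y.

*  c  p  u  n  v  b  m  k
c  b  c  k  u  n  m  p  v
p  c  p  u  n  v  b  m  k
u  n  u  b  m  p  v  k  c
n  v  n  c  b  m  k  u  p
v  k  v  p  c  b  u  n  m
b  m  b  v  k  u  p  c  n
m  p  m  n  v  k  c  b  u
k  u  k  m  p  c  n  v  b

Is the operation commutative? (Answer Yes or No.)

m * k = u but k * m = v.
Since m and k do not commute, K is not abelian.

No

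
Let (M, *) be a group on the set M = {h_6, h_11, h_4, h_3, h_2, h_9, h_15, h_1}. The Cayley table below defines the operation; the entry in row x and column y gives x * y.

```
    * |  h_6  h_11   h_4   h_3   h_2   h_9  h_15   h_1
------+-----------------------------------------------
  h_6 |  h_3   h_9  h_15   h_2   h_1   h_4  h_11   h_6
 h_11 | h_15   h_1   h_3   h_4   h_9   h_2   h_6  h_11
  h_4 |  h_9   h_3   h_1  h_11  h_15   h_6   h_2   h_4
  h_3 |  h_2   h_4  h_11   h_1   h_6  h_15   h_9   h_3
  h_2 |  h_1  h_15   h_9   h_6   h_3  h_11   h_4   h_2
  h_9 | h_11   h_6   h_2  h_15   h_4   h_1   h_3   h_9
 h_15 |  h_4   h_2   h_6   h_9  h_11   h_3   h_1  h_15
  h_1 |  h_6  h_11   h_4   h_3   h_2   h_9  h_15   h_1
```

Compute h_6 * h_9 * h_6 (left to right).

h_9

h_6 * h_9 = h_4
h_4 * h_6 = h_9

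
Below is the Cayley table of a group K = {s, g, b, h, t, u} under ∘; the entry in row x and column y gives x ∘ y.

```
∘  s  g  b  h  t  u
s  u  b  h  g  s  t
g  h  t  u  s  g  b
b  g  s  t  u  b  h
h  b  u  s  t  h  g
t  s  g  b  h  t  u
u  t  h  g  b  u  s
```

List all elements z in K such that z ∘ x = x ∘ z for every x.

An element z is central iff its row equals its column in the table.
For g: g ∘ u = b ≠ h = u ∘ g, so g ∉ Z.
Checking each element this way leaves Z(K) = {t}.
(Structurally, K here is isomorphic to the symmetric group S_3.)

{t}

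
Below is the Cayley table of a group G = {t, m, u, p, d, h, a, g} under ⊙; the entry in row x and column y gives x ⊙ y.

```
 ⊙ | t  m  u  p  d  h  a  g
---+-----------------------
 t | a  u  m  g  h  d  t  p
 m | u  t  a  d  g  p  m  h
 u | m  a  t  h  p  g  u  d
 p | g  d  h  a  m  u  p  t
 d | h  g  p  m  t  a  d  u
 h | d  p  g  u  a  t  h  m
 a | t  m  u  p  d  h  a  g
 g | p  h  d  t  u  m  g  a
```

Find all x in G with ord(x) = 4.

{d, h, m, u}

Identity is a. Compute the order of each non-identity element by repeated multiplication:
  t: t → a  (order 2)
  m: m → t → u → a  (order 4)
  u: u → t → m → a  (order 4)
  p: p → a  (order 2)
  d: d → t → h → a  (order 4)
  h: h → t → d → a  (order 4)
  g: g → a  (order 2)
Elements of order 4: {d, h, m, u}.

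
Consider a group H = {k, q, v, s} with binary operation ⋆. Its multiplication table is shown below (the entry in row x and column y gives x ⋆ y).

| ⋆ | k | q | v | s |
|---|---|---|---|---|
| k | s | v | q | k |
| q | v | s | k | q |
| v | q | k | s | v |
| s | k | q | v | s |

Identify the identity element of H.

s

The identity e satisfies e ⋆ x = x for all x, so its row in the table reproduces the column headers.
Row s reads: k, q, v, s — exactly the header order. So s is the identity.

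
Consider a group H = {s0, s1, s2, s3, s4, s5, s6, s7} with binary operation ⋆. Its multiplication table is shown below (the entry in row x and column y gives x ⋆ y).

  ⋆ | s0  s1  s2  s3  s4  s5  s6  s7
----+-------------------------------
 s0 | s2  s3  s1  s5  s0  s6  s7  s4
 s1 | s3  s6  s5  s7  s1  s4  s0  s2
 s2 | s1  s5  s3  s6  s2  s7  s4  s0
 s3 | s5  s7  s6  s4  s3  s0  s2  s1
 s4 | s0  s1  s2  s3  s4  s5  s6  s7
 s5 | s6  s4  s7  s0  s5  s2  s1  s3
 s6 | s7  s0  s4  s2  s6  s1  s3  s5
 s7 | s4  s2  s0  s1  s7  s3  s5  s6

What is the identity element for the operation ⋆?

The identity e satisfies e ⋆ x = x for all x, so its row in the table reproduces the column headers.
Row s4 reads: s0, s1, s2, s3, s4, s5, s6, s7 — exactly the header order. So s4 is the identity.

s4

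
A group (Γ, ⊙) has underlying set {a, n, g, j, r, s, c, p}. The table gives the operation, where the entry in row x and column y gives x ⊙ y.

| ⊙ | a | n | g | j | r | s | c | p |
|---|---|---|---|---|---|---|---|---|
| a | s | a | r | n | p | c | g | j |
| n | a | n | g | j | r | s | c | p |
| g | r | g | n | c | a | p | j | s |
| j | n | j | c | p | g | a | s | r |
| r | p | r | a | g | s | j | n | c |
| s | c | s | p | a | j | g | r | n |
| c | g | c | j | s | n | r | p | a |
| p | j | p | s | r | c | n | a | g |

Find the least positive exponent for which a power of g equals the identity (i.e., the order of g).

The identity element is n (its row matches the header).
g^1 = g
g^2 = g ⊙ g = n
The first power of g equal to the identity is g^2, so ord(g) = 2.

2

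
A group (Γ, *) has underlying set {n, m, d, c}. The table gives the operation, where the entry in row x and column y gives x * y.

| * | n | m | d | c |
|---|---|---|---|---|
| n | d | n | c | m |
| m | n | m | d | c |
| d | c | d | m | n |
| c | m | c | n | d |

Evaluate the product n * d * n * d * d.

m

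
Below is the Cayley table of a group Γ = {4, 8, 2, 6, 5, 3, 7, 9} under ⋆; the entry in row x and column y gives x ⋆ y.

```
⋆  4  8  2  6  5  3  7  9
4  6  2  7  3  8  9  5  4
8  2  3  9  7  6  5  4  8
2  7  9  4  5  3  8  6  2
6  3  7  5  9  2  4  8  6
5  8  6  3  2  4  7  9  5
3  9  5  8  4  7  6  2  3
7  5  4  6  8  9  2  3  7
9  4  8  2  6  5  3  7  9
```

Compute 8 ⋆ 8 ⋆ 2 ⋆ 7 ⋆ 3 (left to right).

9

8 ⋆ 8 = 3
3 ⋆ 2 = 8
8 ⋆ 7 = 4
4 ⋆ 3 = 9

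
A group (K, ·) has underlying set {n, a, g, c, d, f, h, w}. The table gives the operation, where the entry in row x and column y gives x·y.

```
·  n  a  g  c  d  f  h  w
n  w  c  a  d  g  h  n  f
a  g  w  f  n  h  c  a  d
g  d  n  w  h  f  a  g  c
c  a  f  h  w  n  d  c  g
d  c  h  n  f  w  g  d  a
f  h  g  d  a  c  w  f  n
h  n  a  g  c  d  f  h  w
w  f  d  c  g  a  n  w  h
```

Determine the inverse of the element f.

n

First locate the identity: row h matches the header, so h is the identity.
Scan row f for h: f·n = h. Hence f^(-1) = n.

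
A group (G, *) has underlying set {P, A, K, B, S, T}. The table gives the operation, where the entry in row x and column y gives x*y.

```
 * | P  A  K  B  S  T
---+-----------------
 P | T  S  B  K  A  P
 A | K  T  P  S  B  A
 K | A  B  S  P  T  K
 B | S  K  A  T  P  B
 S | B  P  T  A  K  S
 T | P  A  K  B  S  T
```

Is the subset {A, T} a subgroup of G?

{A, T} contains the identity T.
Checking products: every product of two elements of {A, T} (read from the table) lies in {A, T}, so the set is closed.
In a finite group, a nonempty closed subset is a subgroup. So {A, T} ≤ G.

Yes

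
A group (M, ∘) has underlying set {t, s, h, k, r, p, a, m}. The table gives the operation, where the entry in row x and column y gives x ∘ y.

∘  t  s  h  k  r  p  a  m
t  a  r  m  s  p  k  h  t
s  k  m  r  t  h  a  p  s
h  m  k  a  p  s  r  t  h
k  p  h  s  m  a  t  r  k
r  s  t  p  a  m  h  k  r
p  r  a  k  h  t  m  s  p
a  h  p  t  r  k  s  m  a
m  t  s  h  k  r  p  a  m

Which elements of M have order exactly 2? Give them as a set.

Identity is m. Compute the order of each non-identity element by repeated multiplication:
  t: t → a → h → m  (order 4)
  s: s → m  (order 2)
  h: h → a → t → m  (order 4)
  k: k → m  (order 2)
  r: r → m  (order 2)
  p: p → m  (order 2)
  a: a → m  (order 2)
Elements of order 2: {a, k, p, r, s}.

{a, k, p, r, s}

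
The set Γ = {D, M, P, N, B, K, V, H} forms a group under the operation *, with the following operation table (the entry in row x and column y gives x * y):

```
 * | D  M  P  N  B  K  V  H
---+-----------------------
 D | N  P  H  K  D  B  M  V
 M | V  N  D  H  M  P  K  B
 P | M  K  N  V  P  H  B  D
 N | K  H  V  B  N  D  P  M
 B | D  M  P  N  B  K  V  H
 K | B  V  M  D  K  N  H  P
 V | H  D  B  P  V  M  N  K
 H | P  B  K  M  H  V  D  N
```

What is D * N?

K

Read row D, column N: D * N = K.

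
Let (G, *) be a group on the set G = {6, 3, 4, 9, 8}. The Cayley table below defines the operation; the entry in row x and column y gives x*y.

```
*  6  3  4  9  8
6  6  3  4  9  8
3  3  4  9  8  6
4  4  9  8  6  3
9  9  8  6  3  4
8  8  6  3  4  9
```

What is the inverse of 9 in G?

First locate the identity: row 6 matches the header, so 6 is the identity.
Scan row 9 for 6: 9*4 = 6. Hence 9^(-1) = 4.

4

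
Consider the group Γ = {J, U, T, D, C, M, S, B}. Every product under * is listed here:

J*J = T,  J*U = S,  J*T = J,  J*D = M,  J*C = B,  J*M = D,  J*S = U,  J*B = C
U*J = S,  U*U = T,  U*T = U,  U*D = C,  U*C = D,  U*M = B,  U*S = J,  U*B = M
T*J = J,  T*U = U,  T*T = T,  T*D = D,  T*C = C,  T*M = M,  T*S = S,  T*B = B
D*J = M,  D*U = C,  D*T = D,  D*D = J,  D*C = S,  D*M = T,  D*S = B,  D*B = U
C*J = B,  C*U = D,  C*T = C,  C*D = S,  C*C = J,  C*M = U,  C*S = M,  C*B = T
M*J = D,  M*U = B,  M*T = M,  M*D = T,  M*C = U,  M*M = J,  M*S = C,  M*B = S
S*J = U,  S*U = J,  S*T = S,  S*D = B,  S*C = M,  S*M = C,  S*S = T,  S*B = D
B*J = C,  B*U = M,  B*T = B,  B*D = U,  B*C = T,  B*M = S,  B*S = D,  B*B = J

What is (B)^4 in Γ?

T

B^1 = B
B^2 = B*B = J
B^3 = J*B = C
B^4 = C*B = T
(Structurally, Γ here is isomorphic to Z_2 x Z_4.)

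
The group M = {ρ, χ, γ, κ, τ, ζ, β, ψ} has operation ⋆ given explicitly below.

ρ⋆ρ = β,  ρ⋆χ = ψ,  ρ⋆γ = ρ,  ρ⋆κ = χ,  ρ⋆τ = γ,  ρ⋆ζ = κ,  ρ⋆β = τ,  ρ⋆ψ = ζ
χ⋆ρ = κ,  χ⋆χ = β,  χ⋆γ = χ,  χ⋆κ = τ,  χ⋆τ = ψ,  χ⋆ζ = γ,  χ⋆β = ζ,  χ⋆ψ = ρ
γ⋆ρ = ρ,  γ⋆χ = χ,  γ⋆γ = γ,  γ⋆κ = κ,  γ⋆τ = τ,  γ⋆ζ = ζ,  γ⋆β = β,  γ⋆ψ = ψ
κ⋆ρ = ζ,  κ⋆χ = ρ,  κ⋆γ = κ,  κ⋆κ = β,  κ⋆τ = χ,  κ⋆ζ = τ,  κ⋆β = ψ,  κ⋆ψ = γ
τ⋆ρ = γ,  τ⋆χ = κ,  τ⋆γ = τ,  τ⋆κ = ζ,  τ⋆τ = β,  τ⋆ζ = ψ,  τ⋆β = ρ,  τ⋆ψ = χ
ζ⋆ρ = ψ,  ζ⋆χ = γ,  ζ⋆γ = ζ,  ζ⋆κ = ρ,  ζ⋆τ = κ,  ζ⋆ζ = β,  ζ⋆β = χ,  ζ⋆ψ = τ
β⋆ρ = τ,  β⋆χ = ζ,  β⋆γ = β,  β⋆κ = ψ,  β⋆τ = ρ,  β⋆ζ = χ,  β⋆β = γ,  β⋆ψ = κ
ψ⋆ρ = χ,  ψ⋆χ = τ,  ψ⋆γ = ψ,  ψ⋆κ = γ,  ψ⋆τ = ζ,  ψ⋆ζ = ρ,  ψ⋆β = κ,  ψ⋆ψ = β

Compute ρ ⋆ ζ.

Read row ρ, column ζ: ρ ⋆ ζ = κ.

κ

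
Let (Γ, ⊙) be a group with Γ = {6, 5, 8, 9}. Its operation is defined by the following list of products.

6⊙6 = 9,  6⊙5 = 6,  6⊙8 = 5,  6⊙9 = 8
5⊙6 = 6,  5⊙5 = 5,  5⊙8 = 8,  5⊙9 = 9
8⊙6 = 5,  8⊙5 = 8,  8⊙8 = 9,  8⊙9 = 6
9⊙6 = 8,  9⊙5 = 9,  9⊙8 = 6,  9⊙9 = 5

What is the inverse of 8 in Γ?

6

First locate the identity: row 5 matches the header, so 5 is the identity.
Scan row 8 for 5: 8 ⊙ 6 = 5. Hence 8^(-1) = 6.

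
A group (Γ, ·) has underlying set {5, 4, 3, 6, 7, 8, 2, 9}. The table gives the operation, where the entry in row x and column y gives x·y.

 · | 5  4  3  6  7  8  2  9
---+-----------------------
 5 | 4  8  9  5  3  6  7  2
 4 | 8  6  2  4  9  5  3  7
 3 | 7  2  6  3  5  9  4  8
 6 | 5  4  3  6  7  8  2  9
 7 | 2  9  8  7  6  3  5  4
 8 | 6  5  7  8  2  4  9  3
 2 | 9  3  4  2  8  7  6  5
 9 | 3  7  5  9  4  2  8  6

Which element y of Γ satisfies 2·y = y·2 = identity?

2

First locate the identity: row 6 matches the header, so 6 is the identity.
Scan row 2 for 6: 2·2 = 6. Hence 2^(-1) = 2.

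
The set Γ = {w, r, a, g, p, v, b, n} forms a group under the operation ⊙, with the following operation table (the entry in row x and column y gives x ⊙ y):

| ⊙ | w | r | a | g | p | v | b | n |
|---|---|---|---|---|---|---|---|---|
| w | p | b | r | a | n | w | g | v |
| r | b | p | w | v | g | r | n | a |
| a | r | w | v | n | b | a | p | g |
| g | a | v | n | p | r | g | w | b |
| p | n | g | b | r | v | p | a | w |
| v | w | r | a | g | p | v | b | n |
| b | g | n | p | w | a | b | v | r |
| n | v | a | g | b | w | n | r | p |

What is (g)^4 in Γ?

g^1 = g
g^2 = g ⊙ g = p
g^3 = p ⊙ g = r
g^4 = r ⊙ g = v

v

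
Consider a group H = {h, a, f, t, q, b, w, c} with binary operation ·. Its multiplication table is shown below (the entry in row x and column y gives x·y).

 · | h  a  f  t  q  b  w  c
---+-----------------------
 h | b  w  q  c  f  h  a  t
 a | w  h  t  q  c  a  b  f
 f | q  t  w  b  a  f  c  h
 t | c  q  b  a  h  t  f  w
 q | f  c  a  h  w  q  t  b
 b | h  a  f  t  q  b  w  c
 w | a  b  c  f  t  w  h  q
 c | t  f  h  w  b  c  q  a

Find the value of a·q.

Read row a, column q: a·q = c.

c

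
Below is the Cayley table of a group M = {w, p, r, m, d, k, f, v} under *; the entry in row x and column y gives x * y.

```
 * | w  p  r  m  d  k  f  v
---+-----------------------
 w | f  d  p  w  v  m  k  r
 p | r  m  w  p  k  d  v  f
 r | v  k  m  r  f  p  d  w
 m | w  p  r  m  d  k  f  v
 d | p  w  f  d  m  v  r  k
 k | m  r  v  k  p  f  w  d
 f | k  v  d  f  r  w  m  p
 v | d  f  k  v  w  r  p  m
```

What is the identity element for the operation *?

The identity e satisfies e * x = x for all x, so its row in the table reproduces the column headers.
Row m reads: w, p, r, m, d, k, f, v — exactly the header order. So m is the identity.

m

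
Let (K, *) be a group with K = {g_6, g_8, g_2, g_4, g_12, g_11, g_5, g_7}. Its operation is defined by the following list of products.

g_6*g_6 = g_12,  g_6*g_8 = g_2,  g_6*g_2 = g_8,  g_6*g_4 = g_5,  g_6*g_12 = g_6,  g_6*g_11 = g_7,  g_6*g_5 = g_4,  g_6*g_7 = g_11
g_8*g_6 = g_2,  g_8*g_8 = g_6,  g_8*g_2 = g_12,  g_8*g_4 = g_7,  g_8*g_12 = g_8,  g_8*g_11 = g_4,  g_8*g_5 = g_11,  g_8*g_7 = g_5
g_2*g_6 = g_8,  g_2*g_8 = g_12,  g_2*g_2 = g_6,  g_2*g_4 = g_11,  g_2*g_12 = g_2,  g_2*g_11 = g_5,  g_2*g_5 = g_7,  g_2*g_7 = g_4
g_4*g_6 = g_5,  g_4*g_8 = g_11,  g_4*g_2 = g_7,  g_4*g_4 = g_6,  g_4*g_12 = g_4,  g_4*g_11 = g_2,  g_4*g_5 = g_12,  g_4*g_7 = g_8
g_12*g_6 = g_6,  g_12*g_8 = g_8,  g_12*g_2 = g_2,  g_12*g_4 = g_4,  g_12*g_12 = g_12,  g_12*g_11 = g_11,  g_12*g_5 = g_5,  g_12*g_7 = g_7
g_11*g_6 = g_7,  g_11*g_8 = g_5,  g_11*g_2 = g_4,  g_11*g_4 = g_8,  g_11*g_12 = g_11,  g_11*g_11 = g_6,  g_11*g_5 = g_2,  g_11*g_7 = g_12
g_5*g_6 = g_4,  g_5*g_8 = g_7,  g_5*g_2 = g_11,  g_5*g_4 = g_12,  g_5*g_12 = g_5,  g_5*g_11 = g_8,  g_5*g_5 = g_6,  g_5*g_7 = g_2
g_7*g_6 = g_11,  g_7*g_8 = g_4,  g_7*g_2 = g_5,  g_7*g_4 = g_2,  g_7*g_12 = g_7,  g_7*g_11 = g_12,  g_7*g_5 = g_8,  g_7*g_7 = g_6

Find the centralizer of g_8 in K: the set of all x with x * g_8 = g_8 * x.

{g_12, g_2, g_6, g_8}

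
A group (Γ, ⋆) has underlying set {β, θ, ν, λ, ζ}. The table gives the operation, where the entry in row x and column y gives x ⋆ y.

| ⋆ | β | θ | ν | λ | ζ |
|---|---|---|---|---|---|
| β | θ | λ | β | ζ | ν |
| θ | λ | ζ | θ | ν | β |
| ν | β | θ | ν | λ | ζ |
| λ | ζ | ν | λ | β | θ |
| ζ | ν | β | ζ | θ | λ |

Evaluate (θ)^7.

θ^1 = θ
θ^2 = θ ⋆ θ = ζ
θ^3 = ζ ⋆ θ = β
θ^4 = β ⋆ θ = λ
θ^5 = λ ⋆ θ = ν
θ^6 = ν ⋆ θ = θ
θ^7 = θ ⋆ θ = ζ

ζ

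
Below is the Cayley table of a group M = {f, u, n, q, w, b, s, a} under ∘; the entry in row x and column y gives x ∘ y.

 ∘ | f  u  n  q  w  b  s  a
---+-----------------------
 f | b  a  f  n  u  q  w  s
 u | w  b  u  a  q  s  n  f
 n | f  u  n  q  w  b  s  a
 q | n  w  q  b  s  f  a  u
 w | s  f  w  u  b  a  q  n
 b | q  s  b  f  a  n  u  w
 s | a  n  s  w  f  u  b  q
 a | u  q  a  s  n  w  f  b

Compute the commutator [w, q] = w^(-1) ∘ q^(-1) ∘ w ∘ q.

b

Identity is n; from the table w^(-1) = a and q^(-1) = f.
a ∘ f = u
u ∘ w = q
q ∘ q = b
(Structurally, M here is isomorphic to the quaternion group Q_8.)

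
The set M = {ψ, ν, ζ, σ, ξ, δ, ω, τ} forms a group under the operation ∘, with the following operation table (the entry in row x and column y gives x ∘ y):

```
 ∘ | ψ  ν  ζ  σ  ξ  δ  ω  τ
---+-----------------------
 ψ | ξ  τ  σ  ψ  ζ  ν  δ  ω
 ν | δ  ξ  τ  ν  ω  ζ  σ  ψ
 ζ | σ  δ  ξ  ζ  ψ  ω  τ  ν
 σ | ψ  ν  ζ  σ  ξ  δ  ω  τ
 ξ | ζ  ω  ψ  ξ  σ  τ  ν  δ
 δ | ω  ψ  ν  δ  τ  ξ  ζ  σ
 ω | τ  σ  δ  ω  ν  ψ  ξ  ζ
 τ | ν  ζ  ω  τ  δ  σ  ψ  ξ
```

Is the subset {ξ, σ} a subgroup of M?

{ξ, σ} contains the identity σ.
Checking products: every product of two elements of {ξ, σ} (read from the table) lies in {ξ, σ}, so the set is closed.
In a finite group, a nonempty closed subset is a subgroup. So {ξ, σ} ≤ M.

Yes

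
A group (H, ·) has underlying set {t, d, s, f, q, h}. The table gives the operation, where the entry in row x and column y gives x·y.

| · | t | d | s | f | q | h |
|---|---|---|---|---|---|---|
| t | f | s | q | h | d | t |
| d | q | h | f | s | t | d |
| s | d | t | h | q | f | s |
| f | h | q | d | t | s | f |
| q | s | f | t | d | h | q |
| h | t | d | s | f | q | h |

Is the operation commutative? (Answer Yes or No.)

No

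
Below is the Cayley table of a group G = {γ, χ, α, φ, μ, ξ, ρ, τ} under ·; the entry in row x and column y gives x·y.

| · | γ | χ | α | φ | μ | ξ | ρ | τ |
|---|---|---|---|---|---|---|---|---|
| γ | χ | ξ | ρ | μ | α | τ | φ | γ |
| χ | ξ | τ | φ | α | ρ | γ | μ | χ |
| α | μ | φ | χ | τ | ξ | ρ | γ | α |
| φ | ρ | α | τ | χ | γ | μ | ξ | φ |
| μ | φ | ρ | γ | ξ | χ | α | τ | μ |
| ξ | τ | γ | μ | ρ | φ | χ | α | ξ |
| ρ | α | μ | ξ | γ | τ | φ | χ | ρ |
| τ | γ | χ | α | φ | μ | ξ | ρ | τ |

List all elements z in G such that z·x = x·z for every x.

{τ, χ}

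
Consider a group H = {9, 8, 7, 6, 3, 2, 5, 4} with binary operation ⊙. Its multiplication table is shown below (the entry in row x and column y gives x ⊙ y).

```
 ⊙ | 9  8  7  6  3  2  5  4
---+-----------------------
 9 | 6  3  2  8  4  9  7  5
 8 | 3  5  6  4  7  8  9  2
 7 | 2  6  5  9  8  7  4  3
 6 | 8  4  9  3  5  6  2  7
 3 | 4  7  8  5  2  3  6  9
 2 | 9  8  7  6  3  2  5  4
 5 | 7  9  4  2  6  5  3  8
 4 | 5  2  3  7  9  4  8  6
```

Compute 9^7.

9^1 = 9
9^2 = 9 ⊙ 9 = 6
9^3 = 6 ⊙ 9 = 8
9^4 = 8 ⊙ 9 = 3
9^5 = 3 ⊙ 9 = 4
9^6 = 4 ⊙ 9 = 5
9^7 = 5 ⊙ 9 = 7

7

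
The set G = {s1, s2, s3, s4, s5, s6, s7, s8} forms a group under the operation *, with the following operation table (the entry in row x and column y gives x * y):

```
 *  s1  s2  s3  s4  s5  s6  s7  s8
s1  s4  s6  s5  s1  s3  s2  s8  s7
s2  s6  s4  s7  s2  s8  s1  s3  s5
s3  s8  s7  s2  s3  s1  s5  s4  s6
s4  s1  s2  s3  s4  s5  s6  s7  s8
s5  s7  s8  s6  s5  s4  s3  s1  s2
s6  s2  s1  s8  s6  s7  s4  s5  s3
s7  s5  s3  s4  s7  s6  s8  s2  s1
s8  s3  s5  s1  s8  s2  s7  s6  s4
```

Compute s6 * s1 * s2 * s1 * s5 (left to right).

s3

s6 * s1 = s2
s2 * s2 = s4
s4 * s1 = s1
s1 * s5 = s3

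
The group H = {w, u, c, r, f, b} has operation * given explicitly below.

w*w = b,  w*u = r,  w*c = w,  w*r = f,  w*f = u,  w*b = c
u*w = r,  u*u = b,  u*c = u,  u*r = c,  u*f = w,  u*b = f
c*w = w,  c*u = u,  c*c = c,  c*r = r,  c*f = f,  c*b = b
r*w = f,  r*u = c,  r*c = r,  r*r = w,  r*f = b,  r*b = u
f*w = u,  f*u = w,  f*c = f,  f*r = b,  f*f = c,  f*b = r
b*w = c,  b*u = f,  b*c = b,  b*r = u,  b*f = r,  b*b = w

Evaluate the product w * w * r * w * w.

f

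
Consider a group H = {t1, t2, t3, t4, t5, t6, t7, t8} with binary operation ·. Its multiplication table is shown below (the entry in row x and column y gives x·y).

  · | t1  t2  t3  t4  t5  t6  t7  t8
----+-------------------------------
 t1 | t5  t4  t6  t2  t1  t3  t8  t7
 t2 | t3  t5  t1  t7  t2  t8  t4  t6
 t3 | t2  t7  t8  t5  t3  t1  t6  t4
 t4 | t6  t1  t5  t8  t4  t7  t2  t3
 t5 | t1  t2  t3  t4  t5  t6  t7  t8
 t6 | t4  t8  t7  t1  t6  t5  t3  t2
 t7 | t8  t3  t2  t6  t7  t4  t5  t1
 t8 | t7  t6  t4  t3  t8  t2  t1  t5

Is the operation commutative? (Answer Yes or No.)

No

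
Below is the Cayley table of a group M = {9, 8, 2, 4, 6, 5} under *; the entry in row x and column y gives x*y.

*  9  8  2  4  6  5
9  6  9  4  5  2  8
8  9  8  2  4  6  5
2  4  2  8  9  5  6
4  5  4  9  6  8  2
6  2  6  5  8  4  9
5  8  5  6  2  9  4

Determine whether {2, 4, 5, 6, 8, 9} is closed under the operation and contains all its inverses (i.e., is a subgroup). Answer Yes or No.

Yes

{2, 4, 5, 6, 8, 9} contains the identity 8.
Checking products: every product of two elements of {2, 4, 5, 6, 8, 9} (read from the table) lies in {2, 4, 5, 6, 8, 9}, so the set is closed.
In a finite group, a nonempty closed subset is a subgroup. So {2, 4, 5, 6, 8, 9} ≤ M.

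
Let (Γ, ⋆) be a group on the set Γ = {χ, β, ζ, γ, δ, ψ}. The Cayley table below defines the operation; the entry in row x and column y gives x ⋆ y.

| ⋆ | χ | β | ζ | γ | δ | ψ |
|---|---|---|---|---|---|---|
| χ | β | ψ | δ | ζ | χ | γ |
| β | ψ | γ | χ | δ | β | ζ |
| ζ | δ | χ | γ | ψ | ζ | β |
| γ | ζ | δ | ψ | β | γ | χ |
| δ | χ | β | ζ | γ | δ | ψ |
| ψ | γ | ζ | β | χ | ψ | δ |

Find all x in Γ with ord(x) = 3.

Identity is δ. Compute the order of each non-identity element by repeated multiplication:
  χ: χ → β → ψ → γ → ζ → δ  (order 6)
  β: β → γ → δ  (order 3)
  ζ: ζ → γ → ψ → β → χ → δ  (order 6)
  γ: γ → β → δ  (order 3)
  ψ: ψ → δ  (order 2)
Elements of order 3: {β, γ}.

{β, γ}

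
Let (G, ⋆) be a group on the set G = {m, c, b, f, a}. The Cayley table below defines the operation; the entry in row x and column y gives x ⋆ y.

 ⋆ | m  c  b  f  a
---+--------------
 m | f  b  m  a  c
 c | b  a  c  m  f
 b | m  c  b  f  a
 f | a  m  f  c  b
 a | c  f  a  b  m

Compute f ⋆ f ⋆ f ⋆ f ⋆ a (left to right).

m

f ⋆ f = c
c ⋆ f = m
m ⋆ f = a
a ⋆ a = m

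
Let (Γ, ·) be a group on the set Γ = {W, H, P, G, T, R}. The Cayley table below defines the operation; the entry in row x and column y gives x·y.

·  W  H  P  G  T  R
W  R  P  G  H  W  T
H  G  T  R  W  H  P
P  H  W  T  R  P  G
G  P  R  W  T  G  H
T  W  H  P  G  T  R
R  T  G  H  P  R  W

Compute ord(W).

3

The identity element is T (its row matches the header).
W^1 = W
W^2 = W·W = R
W^3 = R·W = T
The first power of W equal to the identity is W^3, so ord(W) = 3.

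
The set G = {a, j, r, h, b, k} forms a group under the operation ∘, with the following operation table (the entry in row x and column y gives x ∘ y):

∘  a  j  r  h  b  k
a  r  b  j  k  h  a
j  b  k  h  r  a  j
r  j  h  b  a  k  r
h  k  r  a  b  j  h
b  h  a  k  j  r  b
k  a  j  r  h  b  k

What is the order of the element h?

6

The identity element is k (its row matches the header).
h^1 = h
h^2 = h ∘ h = b
h^3 = b ∘ h = j
h^4 = j ∘ h = r
h^5 = r ∘ h = a
h^6 = a ∘ h = k
The first power of h equal to the identity is h^6, so ord(h) = 6.
(Structurally, G here is isomorphic to the cyclic group Z_6.)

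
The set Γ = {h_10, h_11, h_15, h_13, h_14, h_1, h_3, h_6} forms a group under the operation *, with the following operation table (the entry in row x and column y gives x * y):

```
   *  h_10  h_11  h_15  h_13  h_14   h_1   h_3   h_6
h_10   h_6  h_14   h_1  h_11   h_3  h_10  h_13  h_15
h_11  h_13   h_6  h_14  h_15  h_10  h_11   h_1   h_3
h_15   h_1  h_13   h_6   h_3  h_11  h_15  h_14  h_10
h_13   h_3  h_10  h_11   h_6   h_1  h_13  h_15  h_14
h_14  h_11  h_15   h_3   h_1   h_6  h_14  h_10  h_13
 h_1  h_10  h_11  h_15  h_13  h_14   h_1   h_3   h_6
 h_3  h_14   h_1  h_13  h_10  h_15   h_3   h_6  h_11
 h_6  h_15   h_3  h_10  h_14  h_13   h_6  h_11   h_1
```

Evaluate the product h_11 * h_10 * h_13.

h_11 * h_10 = h_13
h_13 * h_13 = h_6

h_6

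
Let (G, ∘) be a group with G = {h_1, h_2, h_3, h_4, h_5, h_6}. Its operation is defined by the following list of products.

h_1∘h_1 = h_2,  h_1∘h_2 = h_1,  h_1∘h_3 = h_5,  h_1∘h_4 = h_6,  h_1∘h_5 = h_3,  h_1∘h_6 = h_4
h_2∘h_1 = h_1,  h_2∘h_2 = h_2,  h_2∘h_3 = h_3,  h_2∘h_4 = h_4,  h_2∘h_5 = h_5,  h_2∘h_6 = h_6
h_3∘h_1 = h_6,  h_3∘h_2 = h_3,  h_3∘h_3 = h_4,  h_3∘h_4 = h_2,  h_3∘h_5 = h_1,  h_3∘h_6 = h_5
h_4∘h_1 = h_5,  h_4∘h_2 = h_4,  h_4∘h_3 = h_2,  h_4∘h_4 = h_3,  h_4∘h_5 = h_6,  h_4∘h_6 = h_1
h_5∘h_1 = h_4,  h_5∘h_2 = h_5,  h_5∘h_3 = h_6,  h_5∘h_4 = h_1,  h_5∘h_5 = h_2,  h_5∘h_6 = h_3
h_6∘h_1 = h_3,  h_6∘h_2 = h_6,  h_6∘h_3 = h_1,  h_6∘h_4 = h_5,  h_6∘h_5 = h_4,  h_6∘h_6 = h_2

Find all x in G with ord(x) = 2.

{h_1, h_5, h_6}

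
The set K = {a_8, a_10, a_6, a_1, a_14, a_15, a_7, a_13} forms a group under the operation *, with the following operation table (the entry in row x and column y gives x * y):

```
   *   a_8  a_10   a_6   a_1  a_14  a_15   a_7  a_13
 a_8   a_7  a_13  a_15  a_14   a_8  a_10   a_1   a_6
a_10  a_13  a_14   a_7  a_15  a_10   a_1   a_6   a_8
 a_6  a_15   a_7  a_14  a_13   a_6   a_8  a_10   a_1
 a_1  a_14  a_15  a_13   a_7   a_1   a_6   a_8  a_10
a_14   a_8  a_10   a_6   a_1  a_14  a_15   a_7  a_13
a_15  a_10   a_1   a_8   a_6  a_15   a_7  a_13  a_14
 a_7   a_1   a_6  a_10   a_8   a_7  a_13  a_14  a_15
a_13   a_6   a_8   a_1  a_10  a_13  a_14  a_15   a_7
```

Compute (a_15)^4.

a_15^1 = a_15
a_15^2 = a_15 * a_15 = a_7
a_15^3 = a_7 * a_15 = a_13
a_15^4 = a_13 * a_15 = a_14

a_14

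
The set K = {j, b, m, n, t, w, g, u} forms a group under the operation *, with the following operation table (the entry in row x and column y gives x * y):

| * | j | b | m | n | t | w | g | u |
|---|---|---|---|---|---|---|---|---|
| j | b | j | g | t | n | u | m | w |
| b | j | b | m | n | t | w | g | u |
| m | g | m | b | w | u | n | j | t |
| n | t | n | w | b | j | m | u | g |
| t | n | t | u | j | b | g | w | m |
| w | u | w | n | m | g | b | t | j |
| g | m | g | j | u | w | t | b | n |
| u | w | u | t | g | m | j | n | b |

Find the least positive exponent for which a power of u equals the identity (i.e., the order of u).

The identity element is b (its row matches the header).
u^1 = u
u^2 = u * u = b
The first power of u equal to the identity is u^2, so ord(u) = 2.

2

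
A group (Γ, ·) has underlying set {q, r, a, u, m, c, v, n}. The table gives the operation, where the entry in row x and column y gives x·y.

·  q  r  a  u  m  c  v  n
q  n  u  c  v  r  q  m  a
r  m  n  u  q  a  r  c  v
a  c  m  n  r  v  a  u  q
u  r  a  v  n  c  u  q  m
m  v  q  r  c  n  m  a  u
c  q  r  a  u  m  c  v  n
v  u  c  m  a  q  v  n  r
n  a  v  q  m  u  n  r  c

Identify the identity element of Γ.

The identity e satisfies e·x = x for all x, so its row in the table reproduces the column headers.
Row c reads: q, r, a, u, m, c, v, n — exactly the header order. So c is the identity.

c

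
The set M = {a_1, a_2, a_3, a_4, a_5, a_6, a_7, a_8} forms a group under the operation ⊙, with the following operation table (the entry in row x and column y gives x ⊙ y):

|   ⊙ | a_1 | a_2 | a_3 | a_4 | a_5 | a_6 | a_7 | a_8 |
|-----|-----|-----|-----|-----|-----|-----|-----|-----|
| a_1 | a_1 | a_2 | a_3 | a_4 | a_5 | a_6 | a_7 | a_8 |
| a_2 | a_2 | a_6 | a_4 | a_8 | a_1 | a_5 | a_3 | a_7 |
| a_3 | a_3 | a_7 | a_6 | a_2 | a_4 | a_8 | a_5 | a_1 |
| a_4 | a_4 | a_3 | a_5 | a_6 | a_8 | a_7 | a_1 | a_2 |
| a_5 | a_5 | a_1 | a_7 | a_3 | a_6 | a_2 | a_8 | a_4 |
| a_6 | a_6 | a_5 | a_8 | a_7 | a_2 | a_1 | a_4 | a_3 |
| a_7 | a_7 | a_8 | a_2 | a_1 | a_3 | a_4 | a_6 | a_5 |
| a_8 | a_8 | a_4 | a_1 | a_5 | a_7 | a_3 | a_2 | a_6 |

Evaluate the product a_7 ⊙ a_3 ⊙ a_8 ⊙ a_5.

a_7 ⊙ a_3 = a_2
a_2 ⊙ a_8 = a_7
a_7 ⊙ a_5 = a_3

a_3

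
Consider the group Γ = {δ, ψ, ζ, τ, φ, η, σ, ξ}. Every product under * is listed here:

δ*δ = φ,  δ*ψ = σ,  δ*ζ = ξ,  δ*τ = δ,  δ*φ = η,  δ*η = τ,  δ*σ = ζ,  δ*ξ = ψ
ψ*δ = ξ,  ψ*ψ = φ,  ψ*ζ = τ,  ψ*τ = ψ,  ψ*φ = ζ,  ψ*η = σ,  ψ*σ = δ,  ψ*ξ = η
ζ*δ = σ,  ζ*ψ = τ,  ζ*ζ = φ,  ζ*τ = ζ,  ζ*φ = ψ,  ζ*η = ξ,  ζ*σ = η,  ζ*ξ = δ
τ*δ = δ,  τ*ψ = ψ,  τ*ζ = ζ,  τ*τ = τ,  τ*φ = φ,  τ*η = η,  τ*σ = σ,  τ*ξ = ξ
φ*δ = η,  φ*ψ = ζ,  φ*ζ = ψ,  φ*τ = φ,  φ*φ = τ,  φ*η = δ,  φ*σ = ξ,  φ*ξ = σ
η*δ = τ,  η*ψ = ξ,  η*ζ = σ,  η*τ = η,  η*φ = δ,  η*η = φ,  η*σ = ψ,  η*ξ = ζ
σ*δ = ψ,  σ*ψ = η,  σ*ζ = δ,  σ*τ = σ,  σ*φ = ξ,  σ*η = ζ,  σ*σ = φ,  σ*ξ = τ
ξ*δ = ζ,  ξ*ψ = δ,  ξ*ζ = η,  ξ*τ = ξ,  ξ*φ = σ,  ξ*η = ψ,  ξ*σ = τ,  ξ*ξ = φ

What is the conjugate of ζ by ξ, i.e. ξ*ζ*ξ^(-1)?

The identity is τ. In row ξ, the entry τ sits in column σ, so ξ^(-1) = σ.
ξ*ζ = η
η*σ = ψ

ψ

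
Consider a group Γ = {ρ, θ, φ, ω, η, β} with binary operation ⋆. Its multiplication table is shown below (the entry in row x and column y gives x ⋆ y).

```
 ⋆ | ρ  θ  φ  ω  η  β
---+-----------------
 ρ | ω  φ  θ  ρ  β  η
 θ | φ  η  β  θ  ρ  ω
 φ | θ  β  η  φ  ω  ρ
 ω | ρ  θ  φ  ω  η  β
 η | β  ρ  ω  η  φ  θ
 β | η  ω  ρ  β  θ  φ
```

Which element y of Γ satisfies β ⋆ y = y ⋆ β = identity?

First locate the identity: row ω matches the header, so ω is the identity.
Scan row β for ω: β ⋆ θ = ω. Hence β^(-1) = θ.

θ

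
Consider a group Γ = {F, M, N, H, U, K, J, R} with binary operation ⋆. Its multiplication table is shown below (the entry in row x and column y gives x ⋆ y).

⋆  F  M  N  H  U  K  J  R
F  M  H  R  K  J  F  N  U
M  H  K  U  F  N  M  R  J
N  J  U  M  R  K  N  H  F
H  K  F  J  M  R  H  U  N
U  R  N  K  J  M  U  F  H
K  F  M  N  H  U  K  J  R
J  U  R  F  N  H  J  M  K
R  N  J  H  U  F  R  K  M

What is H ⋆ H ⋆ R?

J

H ⋆ H = M
M ⋆ R = J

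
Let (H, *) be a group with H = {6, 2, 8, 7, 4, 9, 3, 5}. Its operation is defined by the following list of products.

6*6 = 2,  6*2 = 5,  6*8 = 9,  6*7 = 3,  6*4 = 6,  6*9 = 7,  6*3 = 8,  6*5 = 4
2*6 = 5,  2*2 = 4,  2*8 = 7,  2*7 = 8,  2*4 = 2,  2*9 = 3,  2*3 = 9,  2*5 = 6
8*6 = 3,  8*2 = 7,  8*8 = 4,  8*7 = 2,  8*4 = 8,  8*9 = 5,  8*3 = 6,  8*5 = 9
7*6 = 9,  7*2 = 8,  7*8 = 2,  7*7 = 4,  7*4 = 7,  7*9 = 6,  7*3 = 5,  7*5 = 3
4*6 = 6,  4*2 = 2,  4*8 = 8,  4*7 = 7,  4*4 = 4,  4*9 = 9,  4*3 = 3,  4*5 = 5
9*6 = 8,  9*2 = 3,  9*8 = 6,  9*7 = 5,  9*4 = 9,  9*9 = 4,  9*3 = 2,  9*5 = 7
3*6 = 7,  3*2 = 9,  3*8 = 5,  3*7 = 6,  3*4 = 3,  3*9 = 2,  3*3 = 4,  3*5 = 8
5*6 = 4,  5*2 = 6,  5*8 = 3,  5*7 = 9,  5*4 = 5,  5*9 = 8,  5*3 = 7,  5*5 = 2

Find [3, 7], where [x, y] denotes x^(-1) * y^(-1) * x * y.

Identity is 4; from the table 3^(-1) = 3 and 7^(-1) = 7.
3 * 7 = 6
6 * 3 = 8
8 * 7 = 2

2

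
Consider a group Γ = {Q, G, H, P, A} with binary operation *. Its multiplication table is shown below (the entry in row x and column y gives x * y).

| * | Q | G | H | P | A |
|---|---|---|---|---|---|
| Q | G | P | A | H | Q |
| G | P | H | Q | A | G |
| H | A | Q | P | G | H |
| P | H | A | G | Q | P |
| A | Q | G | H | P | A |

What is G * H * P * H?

G * H = Q
Q * P = H
H * H = P

P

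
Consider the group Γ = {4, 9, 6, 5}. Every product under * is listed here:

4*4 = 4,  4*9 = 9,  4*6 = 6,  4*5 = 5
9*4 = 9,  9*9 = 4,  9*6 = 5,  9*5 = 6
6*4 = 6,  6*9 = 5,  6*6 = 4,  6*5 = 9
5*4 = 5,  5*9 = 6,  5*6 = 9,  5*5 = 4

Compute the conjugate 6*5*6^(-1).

5

The identity is 4. In row 6, the entry 4 sits in column 6, so 6^(-1) = 6.
6*5 = 9
9*6 = 5
(Structurally, Γ here is isomorphic to the Klein four-group V_4.)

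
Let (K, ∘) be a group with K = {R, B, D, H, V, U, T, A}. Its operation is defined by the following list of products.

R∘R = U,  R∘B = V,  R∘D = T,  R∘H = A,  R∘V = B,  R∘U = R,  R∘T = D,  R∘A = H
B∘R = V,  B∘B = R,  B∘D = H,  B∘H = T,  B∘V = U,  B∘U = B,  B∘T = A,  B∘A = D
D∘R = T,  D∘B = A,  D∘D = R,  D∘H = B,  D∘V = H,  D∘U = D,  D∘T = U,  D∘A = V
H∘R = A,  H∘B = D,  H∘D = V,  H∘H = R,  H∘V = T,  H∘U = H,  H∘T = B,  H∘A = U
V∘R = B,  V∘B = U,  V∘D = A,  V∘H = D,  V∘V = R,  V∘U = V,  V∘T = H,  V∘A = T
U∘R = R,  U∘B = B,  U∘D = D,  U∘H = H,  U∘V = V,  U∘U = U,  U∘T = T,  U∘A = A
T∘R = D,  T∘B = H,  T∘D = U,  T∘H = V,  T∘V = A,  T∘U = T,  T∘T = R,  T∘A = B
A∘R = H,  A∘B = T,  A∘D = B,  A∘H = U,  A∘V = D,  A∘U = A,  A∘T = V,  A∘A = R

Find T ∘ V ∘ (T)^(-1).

B

The identity is U. In row T, the entry U sits in column D, so T^(-1) = D.
T ∘ V = A
A ∘ D = B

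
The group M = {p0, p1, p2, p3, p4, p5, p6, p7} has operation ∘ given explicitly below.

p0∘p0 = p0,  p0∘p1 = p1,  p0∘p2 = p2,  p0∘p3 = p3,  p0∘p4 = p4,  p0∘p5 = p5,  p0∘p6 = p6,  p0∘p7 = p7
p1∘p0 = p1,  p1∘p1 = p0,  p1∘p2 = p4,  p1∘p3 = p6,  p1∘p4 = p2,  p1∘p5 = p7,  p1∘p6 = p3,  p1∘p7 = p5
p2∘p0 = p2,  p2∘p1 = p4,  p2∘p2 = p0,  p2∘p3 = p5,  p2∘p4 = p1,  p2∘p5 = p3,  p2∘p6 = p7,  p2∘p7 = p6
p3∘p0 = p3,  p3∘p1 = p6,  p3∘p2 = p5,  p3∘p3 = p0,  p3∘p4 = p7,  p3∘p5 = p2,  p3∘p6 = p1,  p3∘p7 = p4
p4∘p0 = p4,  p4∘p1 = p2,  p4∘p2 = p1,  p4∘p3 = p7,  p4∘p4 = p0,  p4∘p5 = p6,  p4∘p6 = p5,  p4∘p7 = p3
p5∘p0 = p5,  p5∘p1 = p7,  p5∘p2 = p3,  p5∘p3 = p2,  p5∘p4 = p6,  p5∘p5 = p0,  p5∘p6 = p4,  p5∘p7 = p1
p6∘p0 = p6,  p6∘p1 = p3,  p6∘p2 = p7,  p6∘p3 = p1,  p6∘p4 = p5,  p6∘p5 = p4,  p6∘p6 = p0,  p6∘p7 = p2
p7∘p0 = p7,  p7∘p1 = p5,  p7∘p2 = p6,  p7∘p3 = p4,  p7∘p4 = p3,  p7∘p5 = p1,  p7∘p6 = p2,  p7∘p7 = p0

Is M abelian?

Check whether the table is symmetric across its main diagonal.
Every entry (row x, col y) equals the entry (row y, col x), so M is abelian.

Yes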